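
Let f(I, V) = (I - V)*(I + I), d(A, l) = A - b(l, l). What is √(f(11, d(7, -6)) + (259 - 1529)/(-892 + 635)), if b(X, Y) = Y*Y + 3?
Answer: 2*√15702186/257 ≈ 30.837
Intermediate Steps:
b(X, Y) = 3 + Y² (b(X, Y) = Y² + 3 = 3 + Y²)
d(A, l) = -3 + A - l² (d(A, l) = A - (3 + l²) = A + (-3 - l²) = -3 + A - l²)
f(I, V) = 2*I*(I - V) (f(I, V) = (I - V)*(2*I) = 2*I*(I - V))
√(f(11, d(7, -6)) + (259 - 1529)/(-892 + 635)) = √(2*11*(11 - (-3 + 7 - 1*(-6)²)) + (259 - 1529)/(-892 + 635)) = √(2*11*(11 - (-3 + 7 - 1*36)) - 1270/(-257)) = √(2*11*(11 - (-3 + 7 - 36)) - 1270*(-1/257)) = √(2*11*(11 - 1*(-32)) + 1270/257) = √(2*11*(11 + 32) + 1270/257) = √(2*11*43 + 1270/257) = √(946 + 1270/257) = √(244392/257) = 2*√15702186/257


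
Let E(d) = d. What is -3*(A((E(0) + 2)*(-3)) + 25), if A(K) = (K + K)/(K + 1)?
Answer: -411/5 ≈ -82.200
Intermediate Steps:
A(K) = 2*K/(1 + K) (A(K) = (2*K)/(1 + K) = 2*K/(1 + K))
-3*(A((E(0) + 2)*(-3)) + 25) = -3*(2*((0 + 2)*(-3))/(1 + (0 + 2)*(-3)) + 25) = -3*(2*(2*(-3))/(1 + 2*(-3)) + 25) = -3*(2*(-6)/(1 - 6) + 25) = -3*(2*(-6)/(-5) + 25) = -3*(2*(-6)*(-⅕) + 25) = -3*(12/5 + 25) = -3*137/5 = -411/5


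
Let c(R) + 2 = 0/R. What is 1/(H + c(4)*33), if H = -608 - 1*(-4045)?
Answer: 1/3371 ≈ 0.00029665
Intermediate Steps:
c(R) = -2 (c(R) = -2 + 0/R = -2 + 0 = -2)
H = 3437 (H = -608 + 4045 = 3437)
1/(H + c(4)*33) = 1/(3437 - 2*33) = 1/(3437 - 66) = 1/3371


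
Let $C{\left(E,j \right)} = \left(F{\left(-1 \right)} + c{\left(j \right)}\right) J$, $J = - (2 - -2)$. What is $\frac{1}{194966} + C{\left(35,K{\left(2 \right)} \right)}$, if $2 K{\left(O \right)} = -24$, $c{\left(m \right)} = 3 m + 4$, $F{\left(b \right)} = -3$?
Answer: $\frac{27295241}{194966} \approx 140.0$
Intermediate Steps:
$c{\left(m \right)} = 4 + 3 m$
$J = -4$ ($J = - (2 + 2) = \left(-1\right) 4 = -4$)
$K{\left(O \right)} = -12$ ($K{\left(O \right)} = \frac{1}{2} \left(-24\right) = -12$)
$C{\left(E,j \right)} = -4 - 12 j$ ($C{\left(E,j \right)} = \left(-3 + \left(4 + 3 j\right)\right) \left(-4\right) = \left(1 + 3 j\right) \left(-4\right) = -4 - 12 j$)
$\frac{1}{194966} + C{\left(35,K{\left(2 \right)} \right)} = \frac{1}{194966} - -140 = \frac{1}{194966} + \left(-4 + 144\right) = \frac{1}{194966} + 140 = \frac{27295241}{194966}$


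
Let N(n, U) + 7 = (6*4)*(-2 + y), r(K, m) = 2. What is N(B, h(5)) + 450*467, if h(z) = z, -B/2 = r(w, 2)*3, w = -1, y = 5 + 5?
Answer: 210335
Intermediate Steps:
y = 10
B = -12 (B = -4*3 = -2*6 = -12)
N(n, U) = 185 (N(n, U) = -7 + (6*4)*(-2 + 10) = -7 + 24*8 = -7 + 192 = 185)
N(B, h(5)) + 450*467 = 185 + 450*467 = 185 + 210150 = 210335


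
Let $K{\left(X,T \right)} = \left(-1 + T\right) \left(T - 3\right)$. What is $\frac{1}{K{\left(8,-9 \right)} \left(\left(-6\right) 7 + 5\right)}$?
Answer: $- \frac{1}{4440} \approx -0.00022523$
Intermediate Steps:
$K{\left(X,T \right)} = \left(-1 + T\right) \left(-3 + T\right)$
$\frac{1}{K{\left(8,-9 \right)} \left(\left(-6\right) 7 + 5\right)} = \frac{1}{\left(3 + \left(-9\right)^{2} - -36\right) \left(\left(-6\right) 7 + 5\right)} = \frac{1}{\left(3 + 81 + 36\right) \left(-42 + 5\right)} = \frac{1}{120 \left(-37\right)} = \frac{1}{-4440} = - \frac{1}{4440}$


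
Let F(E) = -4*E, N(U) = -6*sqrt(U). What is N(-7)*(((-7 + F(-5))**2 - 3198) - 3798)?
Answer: 40962*I*sqrt(7) ≈ 1.0838e+5*I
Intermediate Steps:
N(-7)*(((-7 + F(-5))**2 - 3198) - 3798) = (-6*I*sqrt(7))*(((-7 - 4*(-5))**2 - 3198) - 3798) = (-6*I*sqrt(7))*(((-7 + 20)**2 - 3198) - 3798) = (-6*I*sqrt(7))*((13**2 - 3198) - 3798) = (-6*I*sqrt(7))*((169 - 3198) - 3798) = (-6*I*sqrt(7))*(-3029 - 3798) = -6*I*sqrt(7)*(-6827) = 40962*I*sqrt(7)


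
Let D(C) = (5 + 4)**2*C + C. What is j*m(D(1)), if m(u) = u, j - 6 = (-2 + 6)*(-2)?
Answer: -164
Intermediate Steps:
D(C) = 82*C (D(C) = 9**2*C + C = 81*C + C = 82*C)
j = -2 (j = 6 + (-2 + 6)*(-2) = 6 + 4*(-2) = 6 - 8 = -2)
j*m(D(1)) = -164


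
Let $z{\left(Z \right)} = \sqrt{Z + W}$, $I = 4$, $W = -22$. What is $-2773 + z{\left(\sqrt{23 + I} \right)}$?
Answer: $-2773 + i \sqrt{22 - 3 \sqrt{3}} \approx -2773.0 + 4.0993 i$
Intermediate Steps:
$z{\left(Z \right)} = \sqrt{-22 + Z}$ ($z{\left(Z \right)} = \sqrt{Z - 22} = \sqrt{-22 + Z}$)
$-2773 + z{\left(\sqrt{23 + I} \right)} = -2773 + \sqrt{-22 + \sqrt{23 + 4}} = -2773 + \sqrt{-22 + \sqrt{27}} = -2773 + \sqrt{-22 + 3 \sqrt{3}}$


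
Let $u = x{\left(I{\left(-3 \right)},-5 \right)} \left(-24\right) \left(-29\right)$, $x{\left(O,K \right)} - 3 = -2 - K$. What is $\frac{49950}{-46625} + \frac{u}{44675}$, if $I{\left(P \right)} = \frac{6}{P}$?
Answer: $- \frac{16294482}{16663775} \approx -0.97784$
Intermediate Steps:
$x{\left(O,K \right)} = 1 - K$ ($x{\left(O,K \right)} = 3 - \left(2 + K\right) = 1 - K$)
$u = 4176$ ($u = \left(1 - -5\right) \left(-24\right) \left(-29\right) = \left(1 + 5\right) \left(-24\right) \left(-29\right) = 6 \left(-24\right) \left(-29\right) = \left(-144\right) \left(-29\right) = 4176$)
$\frac{49950}{-46625} + \frac{u}{44675} = \frac{49950}{-46625} + \frac{4176}{44675} = 49950 \left(- \frac{1}{46625}\right) + 4176 \cdot \frac{1}{44675} = - \frac{1998}{1865} + \frac{4176}{44675} = - \frac{16294482}{16663775}$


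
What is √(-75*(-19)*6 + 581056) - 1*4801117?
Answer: -4801117 + √589606 ≈ -4.8004e+6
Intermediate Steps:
√(-75*(-19)*6 + 581056) - 1*4801117 = √(1425*6 + 581056) - 4801117 = √(8550 + 581056) - 4801117 = √589606 - 4801117 = -4801117 + √589606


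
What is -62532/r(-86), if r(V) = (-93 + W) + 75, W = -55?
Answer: 62532/73 ≈ 856.60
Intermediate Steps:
r(V) = -73 (r(V) = (-93 - 55) + 75 = -148 + 75 = -73)
-62532/r(-86) = -62532/(-73) = -62532*(-1/73) = 62532/73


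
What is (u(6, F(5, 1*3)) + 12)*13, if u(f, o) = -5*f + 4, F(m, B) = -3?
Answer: -182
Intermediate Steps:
u(f, o) = 4 - 5*f
(u(6, F(5, 1*3)) + 12)*13 = ((4 - 5*6) + 12)*13 = ((4 - 30) + 12)*13 = (-26 + 12)*13 = -14*13 = -182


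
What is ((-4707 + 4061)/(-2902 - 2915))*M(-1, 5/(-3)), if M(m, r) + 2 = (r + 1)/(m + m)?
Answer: -3230/17451 ≈ -0.18509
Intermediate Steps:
M(m, r) = -2 + (1 + r)/(2*m) (M(m, r) = -2 + (r + 1)/(m + m) = -2 + (1 + r)/((2*m)) = -2 + (1 + r)*(1/(2*m)) = -2 + (1 + r)/(2*m))
((-4707 + 4061)/(-2902 - 2915))*M(-1, 5/(-3)) = ((-4707 + 4061)/(-2902 - 2915))*((½)*(1 + 5/(-3) - 4*(-1))/(-1)) = (-646/(-5817))*((½)*(-1)*(1 + 5*(-⅓) + 4)) = (-646*(-1/5817))*((½)*(-1)*(1 - 5/3 + 4)) = 646*((½)*(-1)*(10/3))/5817 = (646/5817)*(-5/3) = -3230/17451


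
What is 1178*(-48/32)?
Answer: -1767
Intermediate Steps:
1178*(-48/32) = 1178*(-48*1/32) = 1178*(-3/2) = -1767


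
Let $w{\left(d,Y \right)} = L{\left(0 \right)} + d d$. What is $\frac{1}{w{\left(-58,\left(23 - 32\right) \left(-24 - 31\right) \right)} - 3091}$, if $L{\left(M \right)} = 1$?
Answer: $\frac{1}{274} \approx 0.0036496$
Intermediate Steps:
$w{\left(d,Y \right)} = 1 + d^{2}$ ($w{\left(d,Y \right)} = 1 + d d = 1 + d^{2}$)
$\frac{1}{w{\left(-58,\left(23 - 32\right) \left(-24 - 31\right) \right)} - 3091} = \frac{1}{\left(1 + \left(-58\right)^{2}\right) - 3091} = \frac{1}{\left(1 + 3364\right) - 3091} = \frac{1}{3365 - 3091} = \frac{1}{274}$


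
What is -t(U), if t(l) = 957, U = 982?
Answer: -957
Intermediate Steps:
-t(U) = -1*957 = -957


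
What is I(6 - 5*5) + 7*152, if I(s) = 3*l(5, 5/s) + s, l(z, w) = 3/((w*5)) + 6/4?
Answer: 52133/50 ≈ 1042.7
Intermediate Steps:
l(z, w) = 3/2 + 3/(5*w) (l(z, w) = 3/((5*w)) + 6*(1/4) = 3*(1/(5*w)) + 3/2 = 3/(5*w) + 3/2 = 3/2 + 3/(5*w))
I(s) = s + 9*s*(2 + 25/s)/50 (I(s) = 3*(3*(2 + 5*(5/s))/(10*((5/s)))) + s = 3*(3*(s/5)*(2 + 25/s)/10) + s = 3*(3*s*(2 + 25/s)/50) + s = 9*s*(2 + 25/s)/50 + s = s + 9*s*(2 + 25/s)/50)
I(6 - 5*5) + 7*152 = (9/2 + 34*(6 - 5*5)/25) + 7*152 = (9/2 + 34*(6 - 25)/25) + 1064 = (9/2 + (34/25)*(-19)) + 1064 = (9/2 - 646/25) + 1064 = -1067/50 + 1064 = 52133/50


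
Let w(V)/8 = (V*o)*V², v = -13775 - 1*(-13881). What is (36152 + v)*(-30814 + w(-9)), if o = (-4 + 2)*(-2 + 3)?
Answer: -694340700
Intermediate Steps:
o = -2 (o = -2*1 = -2)
v = 106 (v = -13775 + 13881 = 106)
w(V) = -16*V³ (w(V) = 8*((V*(-2))*V²) = 8*((-2*V)*V²) = 8*(-2*V³) = -16*V³)
(36152 + v)*(-30814 + w(-9)) = (36152 + 106)*(-30814 - 16*(-9)³) = 36258*(-30814 - 16*(-729)) = 36258*(-30814 + 11664) = 36258*(-19150) = -694340700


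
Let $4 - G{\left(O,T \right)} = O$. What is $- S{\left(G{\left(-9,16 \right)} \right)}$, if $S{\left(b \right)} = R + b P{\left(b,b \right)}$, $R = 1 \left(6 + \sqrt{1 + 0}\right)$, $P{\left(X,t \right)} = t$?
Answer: $-176$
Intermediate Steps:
$R = 7$ ($R = 1 \left(6 + \sqrt{1}\right) = 1 \left(6 + 1\right) = 1 \cdot 7 = 7$)
$G{\left(O,T \right)} = 4 - O$
$S{\left(b \right)} = 7 + b^{2}$ ($S{\left(b \right)} = 7 + b b = 7 + b^{2}$)
$- S{\left(G{\left(-9,16 \right)} \right)} = - (7 + \left(4 - -9\right)^{2}) = - (7 + \left(4 + 9\right)^{2}) = - (7 + 13^{2}) = - (7 + 169) = \left(-1\right) 176 = -176$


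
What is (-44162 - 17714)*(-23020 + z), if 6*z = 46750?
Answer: 2826805060/3 ≈ 9.4227e+8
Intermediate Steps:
z = 23375/3 (z = (⅙)*46750 = 23375/3 ≈ 7791.7)
(-44162 - 17714)*(-23020 + z) = (-44162 - 17714)*(-23020 + 23375/3) = -61876*(-45685/3) = 2826805060/3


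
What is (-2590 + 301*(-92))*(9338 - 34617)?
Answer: 765498678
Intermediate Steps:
(-2590 + 301*(-92))*(9338 - 34617) = (-2590 - 27692)*(-25279) = -30282*(-25279) = 765498678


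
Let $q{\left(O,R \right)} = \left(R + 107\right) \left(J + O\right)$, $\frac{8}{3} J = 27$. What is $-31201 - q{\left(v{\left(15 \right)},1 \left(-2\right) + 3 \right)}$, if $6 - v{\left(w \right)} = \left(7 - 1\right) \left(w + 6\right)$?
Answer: $- \frac{38669}{2} \approx -19335.0$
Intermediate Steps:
$J = \frac{81}{8}$ ($J = \frac{3}{8} \cdot 27 = \frac{81}{8} \approx 10.125$)
$v{\left(w \right)} = -30 - 6 w$ ($v{\left(w \right)} = 6 - \left(7 - 1\right) \left(w + 6\right) = 6 - 6 \left(6 + w\right) = 6 - \left(36 + 6 w\right) = -30 - 6 w$)
$q{\left(O,R \right)} = \left(107 + R\right) \left(\frac{81}{8} + O\right)$ ($q{\left(O,R \right)} = \left(R + 107\right) \left(\frac{81}{8} + O\right) = \left(107 + R\right) \left(\frac{81}{8} + O\right)$)
$-31201 - q{\left(v{\left(15 \right)},1 \left(-2\right) + 3 \right)} = -31201 - \left(\frac{8667}{8} + 107 \left(-30 - 90\right) + \frac{81 \left(1 \left(-2\right) + 3\right)}{8} + \left(-30 - 90\right) \left(1 \left(-2\right) + 3\right)\right) = -31201 - \left(\frac{8667}{8} + 107 \left(-30 - 90\right) + \frac{81 \left(-2 + 3\right)}{8} + \left(-30 - 90\right) \left(-2 + 3\right)\right) = -31201 - \left(\frac{8667}{8} + 107 \left(-120\right) + \frac{81}{8} \cdot 1 - 120\right) = -31201 - \left(\frac{8667}{8} - 12840 + \frac{81}{8} - 120\right) = -31201 - - \frac{23733}{2} = -31201 + \frac{23733}{2} = - \frac{38669}{2}$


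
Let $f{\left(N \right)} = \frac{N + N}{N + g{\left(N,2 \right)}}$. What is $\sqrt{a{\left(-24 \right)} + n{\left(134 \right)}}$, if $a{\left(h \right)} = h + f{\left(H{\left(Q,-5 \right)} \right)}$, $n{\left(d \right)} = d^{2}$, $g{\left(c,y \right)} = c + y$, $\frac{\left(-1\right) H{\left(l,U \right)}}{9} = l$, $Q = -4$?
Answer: $\frac{4 \sqrt{1534390}}{37} \approx 133.91$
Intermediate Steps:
$H{\left(l,U \right)} = - 9 l$
$f{\left(N \right)} = \frac{2 N}{2 + 2 N}$ ($f{\left(N \right)} = \frac{N + N}{N + \left(N + 2\right)} = \frac{2 N}{N + \left(2 + N\right)} = \frac{2 N}{2 + 2 N}$)
$a{\left(h \right)} = \frac{36}{37} + h$ ($a{\left(h \right)} = h + \frac{\left(-9\right) \left(-4\right)}{1 - -36} = h + \frac{36}{1 + 36} = h + \frac{36}{37} = \frac{36}{37} + h$)
$\sqrt{a{\left(-24 \right)} + n{\left(134 \right)}} = \sqrt{\left(\frac{36}{37} - 24\right) + 134^{2}} = \sqrt{- \frac{852}{37} + 17956} = \sqrt{\frac{663520}{37}} = \frac{4 \sqrt{1534390}}{37}$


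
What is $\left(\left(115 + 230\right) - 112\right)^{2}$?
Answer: $54289$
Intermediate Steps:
$\left(\left(115 + 230\right) - 112\right)^{2} = \left(345 - 112\right)^{2} = 233^{2} = 54289$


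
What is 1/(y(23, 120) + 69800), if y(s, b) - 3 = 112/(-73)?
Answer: 73/5095507 ≈ 1.4326e-5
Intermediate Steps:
y(s, b) = 107/73 (y(s, b) = 3 + 112/(-73) = 3 + 112*(-1/73) = 3 - 112/73 = 107/73)
1/(y(23, 120) + 69800) = 1/(107/73 + 69800) = 1/(5095507/73) = 73/5095507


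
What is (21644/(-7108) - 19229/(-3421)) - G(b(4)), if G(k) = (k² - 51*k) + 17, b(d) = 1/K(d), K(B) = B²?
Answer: -17493157917/1556253952 ≈ -11.241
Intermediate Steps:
b(d) = d⁻² (b(d) = 1/(d²) = d⁻²)
G(k) = 17 + k² - 51*k
(21644/(-7108) - 19229/(-3421)) - G(b(4)) = (21644/(-7108) - 19229/(-3421)) - (17 + (4⁻²)² - 51/4²) = (21644*(-1/7108) - 19229*(-1/3421)) - (17 + (1/16)² - 51*1/16) = (-5411/1777 + 19229/3421) - (17 + 1/256 - 51/16) = 15658902/6079117 - 1*3537/256 = 15658902/6079117 - 3537/256 = -17493157917/1556253952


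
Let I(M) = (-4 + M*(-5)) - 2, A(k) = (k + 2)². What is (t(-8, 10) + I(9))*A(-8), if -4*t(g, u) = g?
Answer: -1764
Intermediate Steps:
A(k) = (2 + k)²
t(g, u) = -g/4
I(M) = -6 - 5*M (I(M) = (-4 - 5*M) - 2 = -6 - 5*M)
(t(-8, 10) + I(9))*A(-8) = (-¼*(-8) + (-6 - 5*9))*(2 - 8)² = (2 + (-6 - 45))*(-6)² = (2 - 51)*36 = -49*36 = -1764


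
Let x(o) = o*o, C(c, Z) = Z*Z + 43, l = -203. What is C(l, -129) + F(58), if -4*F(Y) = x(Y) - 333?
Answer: 63705/4 ≈ 15926.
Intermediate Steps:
C(c, Z) = 43 + Z² (C(c, Z) = Z² + 43 = 43 + Z²)
x(o) = o²
F(Y) = 333/4 - Y²/4 (F(Y) = -(Y² - 333)/4 = -(-333 + Y²)/4 = 333/4 - Y²/4)
C(l, -129) + F(58) = (43 + (-129)²) + (333/4 - ¼*58²) = (43 + 16641) + (333/4 - ¼*3364) = 16684 + (333/4 - 841) = 16684 - 3031/4 = 63705/4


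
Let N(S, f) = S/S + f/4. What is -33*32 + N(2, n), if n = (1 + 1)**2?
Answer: -1054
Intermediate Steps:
n = 4 (n = 2**2 = 4)
N(S, f) = 1 + f/4 (N(S, f) = 1 + f*(1/4) = 1 + f/4)
-33*32 + N(2, n) = -33*32 + (1 + (1/4)*4) = -1056 + (1 + 1) = -1056 + 2 = -1054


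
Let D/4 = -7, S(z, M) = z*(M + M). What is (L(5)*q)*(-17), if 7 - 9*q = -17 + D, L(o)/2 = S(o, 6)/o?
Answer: -7072/3 ≈ -2357.3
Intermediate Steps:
S(z, M) = 2*M*z (S(z, M) = z*(2*M) = 2*M*z)
D = -28 (D = 4*(-7) = -28)
L(o) = 24 (L(o) = 2*((2*6*o)/o) = 2*((12*o)/o) = 2*12 = 24)
q = 52/9 (q = 7/9 - (-17 - 28)/9 = 7/9 - ⅑*(-45) = 7/9 + 5 = 52/9 ≈ 5.7778)
(L(5)*q)*(-17) = (24*(52/9))*(-17) = (416/3)*(-17) = -7072/3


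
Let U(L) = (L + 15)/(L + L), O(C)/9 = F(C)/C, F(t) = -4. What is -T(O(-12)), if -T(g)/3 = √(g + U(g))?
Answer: 3*√6 ≈ 7.3485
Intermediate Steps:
O(C) = -36/C (O(C) = 9*(-4/C) = -36/C)
U(L) = (15 + L)/(2*L) (U(L) = (15 + L)/((2*L)) = (15 + L)*(1/(2*L)) = (15 + L)/(2*L))
T(g) = -3*√(g + (15 + g)/(2*g))
-T(O(-12)) = -(-3)*√(2 + 4*(-36/(-12)) + 30/((-36/(-12))))/2 = -(-3)*√(2 + 4*(-36*(-1/12)) + 30/((-36*(-1/12))))/2 = -(-3)*√(2 + 4*3 + 30/3)/2 = -(-3)*√(2 + 12 + 30*(⅓))/2 = -(-3)*√(2 + 12 + 10)/2 = -(-3)*√24/2 = -(-3)*2*√6/2 = -(-3)*√6 = 3*√6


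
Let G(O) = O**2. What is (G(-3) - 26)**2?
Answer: 289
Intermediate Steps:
(G(-3) - 26)**2 = ((-3)**2 - 26)**2 = (9 - 26)**2 = (-17)**2 = 289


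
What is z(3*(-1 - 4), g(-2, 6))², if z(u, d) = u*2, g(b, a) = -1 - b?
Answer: 900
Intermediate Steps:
z(u, d) = 2*u
z(3*(-1 - 4), g(-2, 6))² = (2*(3*(-1 - 4)))² = (2*(3*(-5)))² = (2*(-15))² = (-30)² = 900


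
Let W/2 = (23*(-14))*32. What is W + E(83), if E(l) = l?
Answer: -20525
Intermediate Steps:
W = -20608 (W = 2*((23*(-14))*32) = 2*(-322*32) = 2*(-10304) = -20608)
W + E(83) = -20608 + 83 = -20525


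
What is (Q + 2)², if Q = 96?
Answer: 9604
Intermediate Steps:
(Q + 2)² = (96 + 2)² = 98² = 9604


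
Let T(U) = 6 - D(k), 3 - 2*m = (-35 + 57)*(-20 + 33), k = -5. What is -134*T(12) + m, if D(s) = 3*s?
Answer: -5911/2 ≈ -2955.5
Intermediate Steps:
m = -283/2 (m = 3/2 - (-35 + 57)*(-20 + 33)/2 = 3/2 - 11*13 = 3/2 - ½*286 = 3/2 - 143 = -283/2 ≈ -141.50)
T(U) = 21 (T(U) = 6 - 3*(-5) = 6 - 1*(-15) = 6 + 15 = 21)
-134*T(12) + m = -134*21 - 283/2 = -2814 - 283/2 = -5911/2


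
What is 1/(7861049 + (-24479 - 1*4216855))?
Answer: 1/3619715 ≈ 2.7626e-7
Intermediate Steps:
1/(7861049 + (-24479 - 1*4216855)) = 1/(7861049 + (-24479 - 4216855)) = 1/(7861049 - 4241334) = 1/3619715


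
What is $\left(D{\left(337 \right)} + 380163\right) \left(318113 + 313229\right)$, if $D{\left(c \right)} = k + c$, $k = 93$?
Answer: $240284345806$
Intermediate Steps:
$D{\left(c \right)} = 93 + c$
$\left(D{\left(337 \right)} + 380163\right) \left(318113 + 313229\right) = \left(\left(93 + 337\right) + 380163\right) \left(318113 + 313229\right) = \left(430 + 380163\right) 631342 = 380593 \cdot 631342 = 240284345806$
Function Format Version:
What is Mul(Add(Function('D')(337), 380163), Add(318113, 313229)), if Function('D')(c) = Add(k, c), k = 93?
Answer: 240284345806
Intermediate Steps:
Function('D')(c) = Add(93, c)
Mul(Add(Function('D')(337), 380163), Add(318113, 313229)) = Mul(Add(Add(93, 337), 380163), Add(318113, 313229)) = Mul(Add(430, 380163), 631342) = Mul(380593, 631342) = 240284345806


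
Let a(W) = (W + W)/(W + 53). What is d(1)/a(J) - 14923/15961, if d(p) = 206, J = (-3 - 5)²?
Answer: 191390939/1021504 ≈ 187.36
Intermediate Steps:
J = 64 (J = (-8)² = 64)
a(W) = 2*W/(53 + W) (a(W) = (2*W)/(53 + W) = 2*W/(53 + W))
d(1)/a(J) - 14923/15961 = 206/((2*64/(53 + 64))) - 14923/15961 = 206/((2*64/117)) - 14923*1/15961 = 206/((2*64*(1/117))) - 14923/15961 = 206/(128/117) - 14923/15961 = 206*(117/128) - 14923/15961 = 12051/64 - 14923/15961 = 191390939/1021504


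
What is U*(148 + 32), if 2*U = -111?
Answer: -9990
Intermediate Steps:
U = -111/2 (U = (½)*(-111) = -111/2 ≈ -55.500)
U*(148 + 32) = -111*(148 + 32)/2 = -111/2*180 = -9990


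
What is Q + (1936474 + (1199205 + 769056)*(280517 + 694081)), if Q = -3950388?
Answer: 1918261220164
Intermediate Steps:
Q + (1936474 + (1199205 + 769056)*(280517 + 694081)) = -3950388 + (1936474 + (1199205 + 769056)*(280517 + 694081)) = -3950388 + (1936474 + 1968261*974598) = -3950388 + (1936474 + 1918263234078) = -3950388 + 1918265170552 = 1918261220164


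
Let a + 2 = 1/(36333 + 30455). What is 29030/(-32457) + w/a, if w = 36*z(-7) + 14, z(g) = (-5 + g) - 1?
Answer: 326758474138/1445147925 ≈ 226.11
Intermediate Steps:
z(g) = -6 + g
a = -133575/66788 (a = -2 + 1/(36333 + 30455) = -2 + 1/66788 = -133575/66788 ≈ -2.0000)
w = -454 (w = 36*(-6 - 7) + 14 = 36*(-13) + 14 = -468 + 14 = -454)
29030/(-32457) + w/a = 29030/(-32457) - 454/(-133575/66788) = 29030*(-1/32457) - 454*(-66788/133575) = -29030/32457 + 30321752/133575 = 326758474138/1445147925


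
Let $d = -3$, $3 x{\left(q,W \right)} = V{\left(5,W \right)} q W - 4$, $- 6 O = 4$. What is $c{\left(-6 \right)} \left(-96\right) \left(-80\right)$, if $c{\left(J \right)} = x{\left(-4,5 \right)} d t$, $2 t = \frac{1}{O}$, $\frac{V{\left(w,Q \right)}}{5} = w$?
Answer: $-2903040$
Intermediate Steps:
$O = - \frac{2}{3}$ ($O = \left(- \frac{1}{6}\right) 4 = - \frac{2}{3} \approx -0.66667$)
$V{\left(w,Q \right)} = 5 w$
$x{\left(q,W \right)} = - \frac{4}{3} + \frac{25 W q}{3}$ ($x{\left(q,W \right)} = \frac{5 \cdot 5 q W - 4}{3} = \frac{25 q W - 4}{3} = \frac{25 W q - 4}{3} = \frac{-4 + 25 W q}{3} = - \frac{4}{3} + \frac{25 W q}{3}$)
$t = - \frac{3}{4}$ ($t = \frac{1}{2 \left(- \frac{2}{3}\right)} = \frac{1}{2} \left(- \frac{3}{2}\right) = - \frac{3}{4} \approx -0.75$)
$c{\left(J \right)} = -378$ ($c{\left(J \right)} = \left(- \frac{4}{3} + \frac{25}{3} \cdot 5 \left(-4\right)\right) \left(-3\right) \left(- \frac{3}{4}\right) = \left(- \frac{4}{3} - \frac{500}{3}\right) \left(-3\right) \left(- \frac{3}{4}\right) = \left(-168\right) \left(-3\right) \left(- \frac{3}{4}\right) = 504 \left(- \frac{3}{4}\right) = -378$)
$c{\left(-6 \right)} \left(-96\right) \left(-80\right) = \left(-378\right) \left(-96\right) \left(-80\right) = 36288 \left(-80\right) = -2903040$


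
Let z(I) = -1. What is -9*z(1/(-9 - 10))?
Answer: 9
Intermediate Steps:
-9*z(1/(-9 - 10)) = -9*(-1) = 9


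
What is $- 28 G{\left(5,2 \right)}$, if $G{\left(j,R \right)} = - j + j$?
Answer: $0$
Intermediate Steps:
$G{\left(j,R \right)} = 0$
$- 28 G{\left(5,2 \right)} = \left(-28\right) 0 = 0$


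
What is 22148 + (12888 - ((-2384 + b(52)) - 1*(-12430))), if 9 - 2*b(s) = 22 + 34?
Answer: 50027/2 ≈ 25014.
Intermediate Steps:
b(s) = -47/2 (b(s) = 9/2 - (22 + 34)/2 = 9/2 - 1/2*56 = 9/2 - 28 = -47/2)
22148 + (12888 - ((-2384 + b(52)) - 1*(-12430))) = 22148 + (12888 - ((-2384 - 47/2) - 1*(-12430))) = 22148 + (12888 - (-4815/2 + 12430)) = 22148 + (12888 - 1*20045/2) = 22148 + (12888 - 20045/2) = 22148 + 5731/2 = 50027/2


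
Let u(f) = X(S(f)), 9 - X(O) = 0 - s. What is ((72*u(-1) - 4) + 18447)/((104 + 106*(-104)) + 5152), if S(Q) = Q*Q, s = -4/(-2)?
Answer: -19235/5768 ≈ -3.3348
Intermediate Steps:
s = 2 (s = -4*(-½) = 2)
S(Q) = Q²
X(O) = 11 (X(O) = 9 - (0 - 1*2) = 9 - (0 - 2) = 9 - 1*(-2) = 9 + 2 = 11)
u(f) = 11
((72*u(-1) - 4) + 18447)/((104 + 106*(-104)) + 5152) = ((72*11 - 4) + 18447)/((104 + 106*(-104)) + 5152) = ((792 - 4) + 18447)/((104 - 11024) + 5152) = (788 + 18447)/(-10920 + 5152) = 19235/(-5768) = 19235*(-1/5768) = -19235/5768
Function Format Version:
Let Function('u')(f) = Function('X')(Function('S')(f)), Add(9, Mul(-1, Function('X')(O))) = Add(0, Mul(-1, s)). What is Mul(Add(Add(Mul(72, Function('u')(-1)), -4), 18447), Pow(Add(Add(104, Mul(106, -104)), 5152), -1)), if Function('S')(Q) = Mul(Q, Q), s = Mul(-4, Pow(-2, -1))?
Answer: Rational(-19235, 5768) ≈ -3.3348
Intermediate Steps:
s = 2 (s = Mul(-4, Rational(-1, 2)) = 2)
Function('S')(Q) = Pow(Q, 2)
Function('X')(O) = 11 (Function('X')(O) = Add(9, Mul(-1, Add(0, Mul(-1, 2)))) = Add(9, Mul(-1, Add(0, -2))) = Add(9, Mul(-1, -2)) = Add(9, 2) = 11)
Function('u')(f) = 11
Mul(Add(Add(Mul(72, Function('u')(-1)), -4), 18447), Pow(Add(Add(104, Mul(106, -104)), 5152), -1)) = Mul(Add(Add(Mul(72, 11), -4), 18447), Pow(Add(Add(104, Mul(106, -104)), 5152), -1)) = Mul(Add(Add(792, -4), 18447), Pow(Add(Add(104, -11024), 5152), -1)) = Mul(Add(788, 18447), Pow(Add(-10920, 5152), -1)) = Mul(19235, Pow(-5768, -1)) = Mul(19235, Rational(-1, 5768)) = Rational(-19235, 5768)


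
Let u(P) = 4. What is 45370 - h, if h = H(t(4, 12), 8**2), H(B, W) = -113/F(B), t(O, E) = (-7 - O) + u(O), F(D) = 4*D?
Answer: 1270247/28 ≈ 45366.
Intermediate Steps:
t(O, E) = -3 - O (t(O, E) = (-7 - O) + 4 = -3 - O)
H(B, W) = -113/(4*B) (H(B, W) = -113*1/(4*B) = -113/(4*B))
h = 113/28 (h = -113/(4*(-3 - 1*4)) = -113/(4*(-3 - 4)) = -113/4/(-7) = -113/4*(-1/7) = 113/28 ≈ 4.0357)
45370 - h = 45370 - 1*113/28 = 45370 - 113/28 = 1270247/28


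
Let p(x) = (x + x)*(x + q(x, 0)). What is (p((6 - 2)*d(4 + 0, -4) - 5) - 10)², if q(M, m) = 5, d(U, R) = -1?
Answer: 3844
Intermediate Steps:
p(x) = 2*x*(5 + x) (p(x) = (x + x)*(x + 5) = (2*x)*(5 + x) = 2*x*(5 + x))
(p((6 - 2)*d(4 + 0, -4) - 5) - 10)² = (2*((6 - 2)*(-1) - 5)*(5 + ((6 - 2)*(-1) - 5)) - 10)² = (2*(4*(-1) - 5)*(5 + (4*(-1) - 5)) - 10)² = (2*(-4 - 5)*(5 + (-4 - 5)) - 10)² = (2*(-9)*(5 - 9) - 10)² = (2*(-9)*(-4) - 10)² = (72 - 10)² = 62² = 3844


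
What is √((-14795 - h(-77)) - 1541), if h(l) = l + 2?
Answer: I*√16261 ≈ 127.52*I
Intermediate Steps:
h(l) = 2 + l
√((-14795 - h(-77)) - 1541) = √((-14795 - (2 - 77)) - 1541) = √((-14795 - 1*(-75)) - 1541) = √((-14795 + 75) - 1541) = √(-14720 - 1541) = √(-16261) = I*√16261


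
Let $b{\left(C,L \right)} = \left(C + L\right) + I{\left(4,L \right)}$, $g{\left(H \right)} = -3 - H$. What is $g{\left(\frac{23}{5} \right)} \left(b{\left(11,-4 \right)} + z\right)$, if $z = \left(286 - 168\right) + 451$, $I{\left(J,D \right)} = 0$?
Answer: $- \frac{21888}{5} \approx -4377.6$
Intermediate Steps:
$z = 569$ ($z = 118 + 451 = 569$)
$b{\left(C,L \right)} = C + L$ ($b{\left(C,L \right)} = \left(C + L\right) + 0 = C + L$)
$g{\left(\frac{23}{5} \right)} \left(b{\left(11,-4 \right)} + z\right) = \left(-3 - \frac{23}{5}\right) \left(\left(11 - 4\right) + 569\right) = \left(-3 - 23 \cdot \frac{1}{5}\right) \left(7 + 569\right) = \left(-3 - \frac{23}{5}\right) 576 = \left(- \frac{38}{5}\right) 576 = - \frac{21888}{5}$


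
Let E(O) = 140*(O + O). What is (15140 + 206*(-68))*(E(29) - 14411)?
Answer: -7121412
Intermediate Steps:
E(O) = 280*O (E(O) = 140*(2*O) = 280*O)
(15140 + 206*(-68))*(E(29) - 14411) = (15140 + 206*(-68))*(280*29 - 14411) = (15140 - 14008)*(8120 - 14411) = 1132*(-6291) = -7121412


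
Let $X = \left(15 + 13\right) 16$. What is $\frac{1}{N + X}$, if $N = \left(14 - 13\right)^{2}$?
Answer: $\frac{1}{449} \approx 0.0022272$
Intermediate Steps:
$X = 448$ ($X = 28 \cdot 16 = 448$)
$N = 1$ ($N = 1^{2} = 1$)
$\frac{1}{N + X} = \frac{1}{1 + 448} = \frac{1}{449}$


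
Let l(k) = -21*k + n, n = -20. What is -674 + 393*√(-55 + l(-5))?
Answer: -674 + 393*√30 ≈ 1478.5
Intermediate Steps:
l(k) = -20 - 21*k (l(k) = -21*k - 20 = -20 - 21*k)
-674 + 393*√(-55 + l(-5)) = -674 + 393*√(-55 + (-20 - 21*(-5))) = -674 + 393*√(-55 + (-20 + 105)) = -674 + 393*√(-55 + 85) = -674 + 393*√30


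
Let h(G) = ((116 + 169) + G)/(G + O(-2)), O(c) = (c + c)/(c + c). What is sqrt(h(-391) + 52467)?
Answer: sqrt(1995068010)/195 ≈ 229.06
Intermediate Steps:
O(c) = 1 (O(c) = (2*c)/((2*c)) = (2*c)*(1/(2*c)) = 1)
h(G) = (285 + G)/(1 + G) (h(G) = ((116 + 169) + G)/(G + 1) = (285 + G)/(1 + G))
sqrt(h(-391) + 52467) = sqrt((285 - 391)/(1 - 391) + 52467) = sqrt(-106/(-390) + 52467) = sqrt(-1/390*(-106) + 52467) = sqrt(53/195 + 52467) = sqrt(10231118/195) = sqrt(1995068010)/195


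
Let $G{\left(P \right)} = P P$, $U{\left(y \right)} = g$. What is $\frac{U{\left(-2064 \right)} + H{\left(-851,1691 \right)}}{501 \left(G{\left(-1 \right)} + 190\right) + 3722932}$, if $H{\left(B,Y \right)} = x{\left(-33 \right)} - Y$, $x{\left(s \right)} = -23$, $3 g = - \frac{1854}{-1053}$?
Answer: $- \frac{601408}{1340336673} \approx -0.0004487$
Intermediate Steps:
$g = \frac{206}{351}$ ($g = \frac{\left(-1854\right) \frac{1}{-1053}}{3} = \frac{\left(-1854\right) \left(- \frac{1}{1053}\right)}{3} = \frac{1}{3} \cdot \frac{206}{117} = \frac{206}{351} \approx 0.58689$)
$H{\left(B,Y \right)} = -23 - Y$
$U{\left(y \right)} = \frac{206}{351}$
$G{\left(P \right)} = P^{2}$
$\frac{U{\left(-2064 \right)} + H{\left(-851,1691 \right)}}{501 \left(G{\left(-1 \right)} + 190\right) + 3722932} = \frac{\frac{206}{351} - 1714}{501 \left(\left(-1\right)^{2} + 190\right) + 3722932} = \frac{\frac{206}{351} - 1714}{501 \left(1 + 190\right) + 3722932} = \frac{\frac{206}{351} - 1714}{501 \cdot 191 + 3722932} = - \frac{601408}{351 \left(95691 + 3722932\right)} = - \frac{601408}{351 \cdot 3818623} = \left(- \frac{601408}{351}\right) \frac{1}{3818623} = - \frac{601408}{1340336673}$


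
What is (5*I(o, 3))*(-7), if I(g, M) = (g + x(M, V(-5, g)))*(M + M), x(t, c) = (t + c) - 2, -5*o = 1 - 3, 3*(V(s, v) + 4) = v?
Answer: 518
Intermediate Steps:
V(s, v) = -4 + v/3
o = ⅖ (o = -(1 - 3)/5 = -⅕*(-2) = ⅖ ≈ 0.40000)
x(t, c) = -2 + c + t (x(t, c) = (c + t) - 2 = -2 + c + t)
I(g, M) = 2*M*(-6 + M + 4*g/3) (I(g, M) = (g + (-2 + (-4 + g/3) + M))*(M + M) = (g + (-6 + M + g/3))*(2*M) = (-6 + M + 4*g/3)*(2*M) = 2*M*(-6 + M + 4*g/3))
(5*I(o, 3))*(-7) = (5*((⅔)*3*(-18 + 3*3 + 4*(⅖))))*(-7) = (5*((⅔)*3*(-18 + 9 + 8/5)))*(-7) = (5*((⅔)*3*(-37/5)))*(-7) = (5*(-74/5))*(-7) = -74*(-7) = 518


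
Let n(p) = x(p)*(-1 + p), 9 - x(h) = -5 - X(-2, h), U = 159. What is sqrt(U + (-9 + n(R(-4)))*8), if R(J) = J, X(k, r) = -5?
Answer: I*sqrt(273) ≈ 16.523*I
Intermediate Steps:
x(h) = 9 (x(h) = 9 - (-5 - 1*(-5)) = 9 - (-5 + 5) = 9 - 1*0 = 9 + 0 = 9)
n(p) = -9 + 9*p (n(p) = 9*(-1 + p) = -9 + 9*p)
sqrt(U + (-9 + n(R(-4)))*8) = sqrt(159 + (-9 + (-9 + 9*(-4)))*8) = sqrt(159 + (-9 + (-9 - 36))*8) = sqrt(159 + (-9 - 45)*8) = sqrt(159 - 54*8) = sqrt(159 - 432) = sqrt(-273) = I*sqrt(273)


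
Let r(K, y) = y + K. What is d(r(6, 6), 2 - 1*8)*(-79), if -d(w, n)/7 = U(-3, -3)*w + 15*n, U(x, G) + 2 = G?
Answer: -82950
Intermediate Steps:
U(x, G) = -2 + G
r(K, y) = K + y
d(w, n) = -105*n + 35*w (d(w, n) = -7*((-2 - 3)*w + 15*n) = -7*(-5*w + 15*n) = -105*n + 35*w)
d(r(6, 6), 2 - 1*8)*(-79) = (-105*(2 - 1*8) + 35*(6 + 6))*(-79) = (-105*(2 - 8) + 35*12)*(-79) = (-105*(-6) + 420)*(-79) = (630 + 420)*(-79) = 1050*(-79) = -82950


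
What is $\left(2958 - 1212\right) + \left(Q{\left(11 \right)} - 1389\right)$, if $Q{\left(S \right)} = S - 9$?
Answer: $359$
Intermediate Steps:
$Q{\left(S \right)} = -9 + S$ ($Q{\left(S \right)} = S - 9 = -9 + S$)
$\left(2958 - 1212\right) + \left(Q{\left(11 \right)} - 1389\right) = \left(2958 - 1212\right) + \left(\left(-9 + 11\right) - 1389\right) = \left(2958 - 1212\right) + \left(2 - 1389\right) = 1746 - 1387 = 359$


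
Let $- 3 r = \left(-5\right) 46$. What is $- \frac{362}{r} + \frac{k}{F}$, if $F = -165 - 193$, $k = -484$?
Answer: $- \frac{69367}{20585} \approx -3.3698$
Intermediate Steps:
$F = -358$ ($F = -165 - 193 = -358$)
$r = \frac{230}{3}$ ($r = - \frac{\left(-5\right) 46}{3} = \left(- \frac{1}{3}\right) \left(-230\right) = \frac{230}{3} \approx 76.667$)
$- \frac{362}{r} + \frac{k}{F} = - \frac{362}{\frac{230}{3}} - \frac{484}{-358} = \left(-362\right) \frac{3}{230} - - \frac{242}{179} = - \frac{543}{115} + \frac{242}{179} = - \frac{69367}{20585}$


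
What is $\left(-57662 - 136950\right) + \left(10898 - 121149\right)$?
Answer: $-304863$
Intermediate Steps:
$\left(-57662 - 136950\right) + \left(10898 - 121149\right) = -194612 - 110251 = -304863$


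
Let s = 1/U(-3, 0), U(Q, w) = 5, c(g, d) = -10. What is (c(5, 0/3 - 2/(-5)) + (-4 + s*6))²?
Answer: 4096/25 ≈ 163.84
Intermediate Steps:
s = ⅕ (s = 1/5 = ⅕ ≈ 0.20000)
(c(5, 0/3 - 2/(-5)) + (-4 + s*6))² = (-10 + (-4 + (⅕)*6))² = (-10 + (-4 + 6/5))² = (-10 - 14/5)² = (-64/5)² = 4096/25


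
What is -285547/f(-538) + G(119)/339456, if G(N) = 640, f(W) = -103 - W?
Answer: -84140941/128180 ≈ -656.43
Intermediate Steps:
-285547/f(-538) + G(119)/339456 = -285547/(-103 - 1*(-538)) + 640/339456 = -285547/(-103 + 538) + 640*(1/339456) = -285547/435 + 5/2652 = -84140941/128180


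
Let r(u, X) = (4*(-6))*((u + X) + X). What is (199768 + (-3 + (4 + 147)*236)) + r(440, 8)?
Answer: 224457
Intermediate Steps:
r(u, X) = -48*X - 24*u (r(u, X) = -24*((X + u) + X) = -24*(u + 2*X) = -48*X - 24*u)
(199768 + (-3 + (4 + 147)*236)) + r(440, 8) = (199768 + (-3 + (4 + 147)*236)) + (-48*8 - 24*440) = (199768 + (-3 + 151*236)) + (-384 - 10560) = (199768 + (-3 + 35636)) - 10944 = (199768 + 35633) - 10944 = 235401 - 10944 = 224457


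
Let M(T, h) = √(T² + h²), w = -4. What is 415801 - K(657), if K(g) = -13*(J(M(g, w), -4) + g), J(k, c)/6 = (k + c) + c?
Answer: 423718 + 78*√431665 ≈ 4.7497e+5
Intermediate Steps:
J(k, c) = 6*k + 12*c (J(k, c) = 6*((k + c) + c) = 6*((c + k) + c) = 6*(k + 2*c) = 6*k + 12*c)
K(g) = 624 - 78*√(16 + g²) - 13*g (K(g) = -13*((6*√(g² + (-4)²) + 12*(-4)) + g) = -13*((6*√(g² + 16) - 48) + g) = -13*((6*√(16 + g²) - 48) + g) = -13*((-48 + 6*√(16 + g²)) + g) = -13*(-48 + g + 6*√(16 + g²)) = 624 - 78*√(16 + g²) - 13*g)
415801 - K(657) = 415801 - (624 - 78*√(16 + 657²) - 13*657) = 415801 - (624 - 78*√(16 + 431649) - 8541) = 415801 - (624 - 78*√431665 - 8541) = 415801 - (-7917 - 78*√431665) = 415801 + (7917 + 78*√431665) = 423718 + 78*√431665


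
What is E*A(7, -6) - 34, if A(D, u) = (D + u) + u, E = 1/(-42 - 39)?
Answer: -2749/81 ≈ -33.938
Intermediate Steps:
E = -1/81 (E = 1/(-81) = -1/81 ≈ -0.012346)
A(D, u) = D + 2*u
E*A(7, -6) - 34 = -(7 + 2*(-6))/81 - 34 = -(7 - 12)/81 - 34 = -1/81*(-5) - 34 = 5/81 - 34 = -2749/81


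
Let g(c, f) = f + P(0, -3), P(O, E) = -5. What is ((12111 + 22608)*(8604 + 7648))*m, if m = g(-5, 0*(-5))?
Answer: -2821265940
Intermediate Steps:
g(c, f) = -5 + f (g(c, f) = f - 5 = -5 + f)
m = -5 (m = -5 + 0*(-5) = -5 + 0 = -5)
((12111 + 22608)*(8604 + 7648))*m = ((12111 + 22608)*(8604 + 7648))*(-5) = (34719*16252)*(-5) = 564253188*(-5) = -2821265940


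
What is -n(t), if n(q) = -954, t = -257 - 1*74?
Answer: 954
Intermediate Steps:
t = -331 (t = -257 - 74 = -331)
-n(t) = -1*(-954) = 954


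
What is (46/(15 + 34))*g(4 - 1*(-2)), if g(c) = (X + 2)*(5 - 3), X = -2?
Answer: 0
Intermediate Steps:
g(c) = 0 (g(c) = (-2 + 2)*(5 - 3) = 0*2 = 0)
(46/(15 + 34))*g(4 - 1*(-2)) = (46/(15 + 34))*0 = (46/49)*0 = 0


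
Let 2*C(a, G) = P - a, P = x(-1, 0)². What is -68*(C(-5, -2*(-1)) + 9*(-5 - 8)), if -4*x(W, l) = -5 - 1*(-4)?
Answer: 62271/8 ≈ 7783.9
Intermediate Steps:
x(W, l) = ¼ (x(W, l) = -(-5 - 1*(-4))/4 = -(-5 + 4)/4 = -¼*(-1) = ¼)
P = 1/16 (P = (¼)² = 1/16 ≈ 0.062500)
C(a, G) = 1/32 - a/2 (C(a, G) = (1/16 - a)/2 = 1/32 - a/2)
-68*(C(-5, -2*(-1)) + 9*(-5 - 8)) = -68*((1/32 - ½*(-5)) + 9*(-5 - 8)) = -68*((1/32 + 5/2) + 9*(-13)) = -68*(81/32 - 117) = -68*(-3663/32) = 62271/8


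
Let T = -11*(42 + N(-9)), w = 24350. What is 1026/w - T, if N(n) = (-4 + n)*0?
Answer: 5625363/12175 ≈ 462.04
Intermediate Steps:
N(n) = 0
T = -462 (T = -11*(42 + 0) = -11*42 = -462)
1026/w - T = 1026/24350 - 1*(-462) = 1026*(1/24350) + 462 = 513/12175 + 462 = 5625363/12175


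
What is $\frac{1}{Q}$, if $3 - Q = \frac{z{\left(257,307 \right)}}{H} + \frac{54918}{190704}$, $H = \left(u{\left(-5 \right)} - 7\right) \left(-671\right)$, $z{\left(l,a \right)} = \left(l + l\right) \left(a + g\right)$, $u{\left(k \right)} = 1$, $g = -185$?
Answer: $- \frac{1048872}{13492409} \approx -0.077738$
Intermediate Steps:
$z{\left(l,a \right)} = 2 l \left(-185 + a\right)$ ($z{\left(l,a \right)} = \left(l + l\right) \left(a - 185\right) = 2 l \left(-185 + a\right)$)
$H = 4026$ ($H = \left(1 - 7\right) \left(-671\right) = \left(-6\right) \left(-671\right) = 4026$)
$Q = - \frac{13492409}{1048872}$ ($Q = 3 - \left(\frac{2 \cdot 257 \left(-185 + 307\right)}{4026} + \frac{54918}{190704}\right) = 3 - \left(2 \cdot 257 \cdot 122 \cdot \frac{1}{4026} + 54918 \cdot \frac{1}{190704}\right) = 3 - \left(62708 \cdot \frac{1}{4026} + \frac{9153}{31784}\right) = 3 - \left(\frac{514}{33} + \frac{9153}{31784}\right) = 3 - \frac{16639025}{1048872} = - \frac{13492409}{1048872} \approx -12.864$)
$\frac{1}{Q} = \frac{1}{- \frac{13492409}{1048872}} = - \frac{1048872}{13492409}$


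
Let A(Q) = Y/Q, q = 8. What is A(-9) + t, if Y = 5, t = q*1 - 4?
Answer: 31/9 ≈ 3.4444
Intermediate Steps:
t = 4 (t = 8*1 - 4 = 8 - 4 = 4)
A(Q) = 5/Q
A(-9) + t = 5/(-9) + 4 = 5*(-1/9) + 4 = -5/9 + 4 = 31/9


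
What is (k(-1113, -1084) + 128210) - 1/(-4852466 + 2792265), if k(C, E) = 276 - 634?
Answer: 263400818253/2060201 ≈ 1.2785e+5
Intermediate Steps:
k(C, E) = -358
(k(-1113, -1084) + 128210) - 1/(-4852466 + 2792265) = (-358 + 128210) - 1/(-4852466 + 2792265) = 127852 - 1/(-2060201) = 127852 - 1*(-1/2060201) = 127852 + 1/2060201 = 263400818253/2060201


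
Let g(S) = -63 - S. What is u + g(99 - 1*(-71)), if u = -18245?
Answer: -18478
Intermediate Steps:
u + g(99 - 1*(-71)) = -18245 + (-63 - (99 - 1*(-71))) = -18245 + (-63 - (99 + 71)) = -18245 + (-63 - 1*170) = -18245 + (-63 - 170) = -18245 - 233 = -18478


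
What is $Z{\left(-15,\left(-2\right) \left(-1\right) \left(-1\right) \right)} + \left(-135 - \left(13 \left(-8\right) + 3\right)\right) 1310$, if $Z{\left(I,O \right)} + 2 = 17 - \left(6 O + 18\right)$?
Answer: $-44531$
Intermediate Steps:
$Z{\left(I,O \right)} = -3 - 6 O$ ($Z{\left(I,O \right)} = -2 - \left(1 + 6 O\right) = -3 - 6 O$)
$Z{\left(-15,\left(-2\right) \left(-1\right) \left(-1\right) \right)} + \left(-135 - \left(13 \left(-8\right) + 3\right)\right) 1310 = \left(-3 - 6 \left(-2\right) \left(-1\right) \left(-1\right)\right) + \left(-135 - \left(13 \left(-8\right) + 3\right)\right) 1310 = \left(-3 - 6 \cdot 2 \left(-1\right)\right) + \left(-135 - \left(-104 + 3\right)\right) 1310 = \left(-3 - -12\right) + \left(-135 - -101\right) 1310 = \left(-3 + 12\right) + \left(-135 + 101\right) 1310 = 9 - 44540 = -44531$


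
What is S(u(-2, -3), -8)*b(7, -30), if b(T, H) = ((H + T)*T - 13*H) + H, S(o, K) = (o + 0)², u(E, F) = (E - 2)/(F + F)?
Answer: 796/9 ≈ 88.444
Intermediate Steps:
u(E, F) = (-2 + E)/(2*F) (u(E, F) = (-2 + E)/((2*F)) = (-2 + E)*(1/(2*F)) = (-2 + E)/(2*F))
S(o, K) = o²
b(T, H) = -12*H + T*(H + T) (b(T, H) = (T*(H + T) - 13*H) + H = (-13*H + T*(H + T)) + H = -12*H + T*(H + T))
S(u(-2, -3), -8)*b(7, -30) = ((½)*(-2 - 2)/(-3))²*(7² - 12*(-30) - 30*7) = ((½)*(-⅓)*(-4))²*(49 + 360 - 210) = (⅔)²*199 = (4/9)*199 = 796/9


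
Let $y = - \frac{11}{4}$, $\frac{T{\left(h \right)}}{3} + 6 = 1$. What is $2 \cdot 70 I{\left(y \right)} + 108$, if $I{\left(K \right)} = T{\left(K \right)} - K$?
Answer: $-1607$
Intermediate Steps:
$T{\left(h \right)} = -15$ ($T{\left(h \right)} = -18 + 3 \cdot 1 = -18 + 3 = -15$)
$y = - \frac{11}{4}$ ($y = \left(-11\right) \frac{1}{4} = - \frac{11}{4} \approx -2.75$)
$I{\left(K \right)} = -15 - K$
$2 \cdot 70 I{\left(y \right)} + 108 = 2 \cdot 70 \left(-15 - - \frac{11}{4}\right) + 108 = 140 \left(-15 + \frac{11}{4}\right) + 108 = 140 \left(- \frac{49}{4}\right) + 108 = -1715 + 108 = -1607$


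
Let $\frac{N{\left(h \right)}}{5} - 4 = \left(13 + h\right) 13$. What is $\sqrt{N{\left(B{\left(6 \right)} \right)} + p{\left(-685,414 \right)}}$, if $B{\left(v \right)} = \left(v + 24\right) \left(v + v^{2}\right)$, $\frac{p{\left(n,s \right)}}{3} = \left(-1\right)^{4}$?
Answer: $4 \sqrt{5173} \approx 287.69$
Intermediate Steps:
$p{\left(n,s \right)} = 3$ ($p{\left(n,s \right)} = 3 \left(-1\right)^{4} = 3 \cdot 1 = 3$)
$B{\left(v \right)} = \left(24 + v\right) \left(v + v^{2}\right)$
$N{\left(h \right)} = 865 + 65 h$ ($N{\left(h \right)} = 20 + 5 \left(13 + h\right) 13 = 20 + 5 \left(169 + 13 h\right) = 20 + \left(845 + 65 h\right) = 865 + 65 h$)
$\sqrt{N{\left(B{\left(6 \right)} \right)} + p{\left(-685,414 \right)}} = \sqrt{\left(865 + 65 \cdot 6 \left(24 + 6^{2} + 25 \cdot 6\right)\right) + 3} = \sqrt{\left(865 + 65 \cdot 6 \left(24 + 36 + 150\right)\right) + 3} = \sqrt{\left(865 + 65 \cdot 6 \cdot 210\right) + 3} = \sqrt{\left(865 + 65 \cdot 1260\right) + 3} = \sqrt{\left(865 + 81900\right) + 3} = \sqrt{82765 + 3} = \sqrt{82768} = 4 \sqrt{5173}$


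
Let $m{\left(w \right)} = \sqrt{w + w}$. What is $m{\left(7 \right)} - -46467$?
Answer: $46467 + \sqrt{14} \approx 46471.0$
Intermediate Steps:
$m{\left(w \right)} = \sqrt{2} \sqrt{w}$ ($m{\left(w \right)} = \sqrt{2 w} = \sqrt{2} \sqrt{w}$)
$m{\left(7 \right)} - -46467 = \sqrt{2} \sqrt{7} - -46467 = \sqrt{14} + 46467 = 46467 + \sqrt{14}$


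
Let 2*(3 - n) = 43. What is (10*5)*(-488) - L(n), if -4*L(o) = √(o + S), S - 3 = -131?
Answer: -24400 + I*√586/8 ≈ -24400.0 + 3.0259*I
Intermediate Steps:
n = -37/2 (n = 3 - ½*43 = 3 - 43/2 = -37/2 ≈ -18.500)
S = -128 (S = 3 - 131 = -128)
L(o) = -√(-128 + o)/4 (L(o) = -√(o - 128)/4 = -√(-128 + o)/4)
(10*5)*(-488) - L(n) = (10*5)*(-488) - (-1)*√(-128 - 37/2)/4 = 50*(-488) - (-1)*√(-293/2)/4 = -24400 - (-1)*I*√586/2/4 = -24400 - (-1)*I*√586/8 = -24400 + I*√586/8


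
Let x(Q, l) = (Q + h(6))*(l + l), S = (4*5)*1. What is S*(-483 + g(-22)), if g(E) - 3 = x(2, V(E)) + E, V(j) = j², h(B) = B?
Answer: 144840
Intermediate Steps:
S = 20 (S = 20*1 = 20)
x(Q, l) = 2*l*(6 + Q) (x(Q, l) = (Q + 6)*(l + l) = (6 + Q)*(2*l) = 2*l*(6 + Q))
g(E) = 3 + E + 16*E² (g(E) = 3 + (2*E²*(6 + 2) + E) = 3 + (2*E²*8 + E) = 3 + (16*E² + E) = 3 + (E + 16*E²) = 3 + E + 16*E²)
S*(-483 + g(-22)) = 20*(-483 + (3 - 22 + 16*(-22)²)) = 20*(-483 + (3 - 22 + 16*484)) = 20*(-483 + (3 - 22 + 7744)) = 20*(-483 + 7725) = 20*7242 = 144840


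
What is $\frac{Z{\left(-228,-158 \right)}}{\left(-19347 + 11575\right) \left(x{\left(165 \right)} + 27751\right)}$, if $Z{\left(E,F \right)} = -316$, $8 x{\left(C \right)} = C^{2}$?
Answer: $\frac{632}{484259719} \approx 1.3051 \cdot 10^{-6}$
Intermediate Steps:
$x{\left(C \right)} = \frac{C^{2}}{8}$
$\frac{Z{\left(-228,-158 \right)}}{\left(-19347 + 11575\right) \left(x{\left(165 \right)} + 27751\right)} = - \frac{316}{\left(-19347 + 11575\right) \left(\frac{165^{2}}{8} + 27751\right)} = - \frac{316}{\left(-7772\right) \left(\frac{1}{8} \cdot 27225 + 27751\right)} = - \frac{316}{\left(-7772\right) \left(\frac{27225}{8} + 27751\right)} = - \frac{316}{\left(-7772\right) \frac{249233}{8}} = - \frac{316}{- \frac{484259719}{2}} = \left(-316\right) \left(- \frac{2}{484259719}\right) = \frac{632}{484259719}$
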